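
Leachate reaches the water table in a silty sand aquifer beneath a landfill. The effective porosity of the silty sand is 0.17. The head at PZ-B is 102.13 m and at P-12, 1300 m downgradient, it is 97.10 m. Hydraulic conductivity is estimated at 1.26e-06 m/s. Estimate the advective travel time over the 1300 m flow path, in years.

Convert K: 1.26e-06 m/s × 86400 = 0.1089 m/day.
Hydraulic gradient i = (102.13 − 97.10) / 1300 = 5.03 / 1300 = 0.003869.
Darcy flux q = K · i = 0.1089 × 0.003869 = 0.0004212 m/day.
Seepage velocity v = q / n_e = 0.0004212 / 0.17 = 0.002478 m/day.
Travel time t = L / v = 1300 / 0.002478 = 5.247e+05 days = 1436 years.

1440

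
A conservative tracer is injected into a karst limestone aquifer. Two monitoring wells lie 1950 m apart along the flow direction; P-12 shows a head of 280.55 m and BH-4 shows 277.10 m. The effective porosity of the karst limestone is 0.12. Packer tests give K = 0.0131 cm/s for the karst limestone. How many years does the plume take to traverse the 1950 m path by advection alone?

Convert K: 0.0131 cm/s × 864 = 11.32 m/day.
Hydraulic gradient i = (280.55 − 277.10) / 1950 = 3.45 / 1950 = 0.001769.
Darcy flux q = K · i = 11.32 × 0.001769 = 0.02002 m/day.
Seepage velocity v = q / n_e = 0.02002 / 0.12 = 0.1669 m/day.
Travel time t = L / v = 1950 / 0.1669 = 11685 days = 31.99 years.

32.0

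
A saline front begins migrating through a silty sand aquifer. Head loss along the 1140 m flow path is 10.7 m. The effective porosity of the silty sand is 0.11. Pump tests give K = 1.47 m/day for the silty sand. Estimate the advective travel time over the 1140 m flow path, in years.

Hydraulic gradient i = Δh / L = 10.7 / 1140 = 0.009386.
Darcy flux q = K · i = 1.470 × 0.009386 = 0.01380 m/day.
Seepage velocity v = q / n_e = 0.01380 / 0.11 = 0.1254 m/day.
Travel time t = L / v = 1140 / 0.1254 = 9089 days = 24.88 years.

24.9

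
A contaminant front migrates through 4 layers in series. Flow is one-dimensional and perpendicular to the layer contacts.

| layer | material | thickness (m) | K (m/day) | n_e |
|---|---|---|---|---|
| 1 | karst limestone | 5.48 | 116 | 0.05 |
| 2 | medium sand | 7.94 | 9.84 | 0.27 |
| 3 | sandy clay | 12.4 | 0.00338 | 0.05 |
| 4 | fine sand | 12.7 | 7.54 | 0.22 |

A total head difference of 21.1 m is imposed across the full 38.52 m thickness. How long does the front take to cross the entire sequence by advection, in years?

2.78

With flow normal to the layers, continuity requires the same specific discharge q through every layer.
Σ(b_i/K_i) = 5.48/116 + 7.94/9.84 + 12.4/0.00338 + 12.7/7.54 = 3671 d.
q = Δh / Σ(b_i/K_i) = 21.1 / 3671 = 0.005747 m/day.
In each layer the seepage velocity is v_i = q/n_i, so the layer transit time is t_i = b_i·n_i / q:
  layer 1 (karst limestone): t_1 = 5.48 × 0.05 / 0.005747 = 47.67 d
  layer 2 (medium sand): t_2 = 7.94 × 0.27 / 0.005747 = 373.0 d
  layer 3 (sandy clay): t_3 = 12.4 × 0.05 / 0.005747 = 107.9 d
  layer 4 (fine sand): t_4 = 12.7 × 0.22 / 0.005747 = 486.1 d
Total t = Σ t_i = 1015 days = 2.778 years.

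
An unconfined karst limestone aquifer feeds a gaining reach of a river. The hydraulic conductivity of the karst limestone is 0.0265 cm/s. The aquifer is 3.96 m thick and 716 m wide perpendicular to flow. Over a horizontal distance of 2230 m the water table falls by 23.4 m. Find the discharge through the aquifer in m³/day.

Convert K: 0.0265 cm/s × 864 = 22.90 m/day.
Cross-sectional area A = 716 × 3.96 = 2835 m².
Hydraulic gradient i = Δh / L = 23.4 / 2230 = 0.01049.
Darcy's law: Q = K · A · i = 22.90 × 2835 × 0.01049 = 681.2 m³/day.

681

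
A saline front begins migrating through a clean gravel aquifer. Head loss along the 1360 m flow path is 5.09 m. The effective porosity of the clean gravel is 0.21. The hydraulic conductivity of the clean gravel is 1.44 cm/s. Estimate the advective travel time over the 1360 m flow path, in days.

Convert K: 1.44 cm/s × 864 = 1244 m/day.
Hydraulic gradient i = Δh / L = 5.09 / 1360 = 0.003743.
Darcy flux q = K · i = 1244 × 0.003743 = 4.656 m/day.
Seepage velocity v = q / n_e = 4.656 / 0.21 = 22.17 m/day.
Travel time t = L / v = 1360 / 22.17 = 61.33 days.

61.3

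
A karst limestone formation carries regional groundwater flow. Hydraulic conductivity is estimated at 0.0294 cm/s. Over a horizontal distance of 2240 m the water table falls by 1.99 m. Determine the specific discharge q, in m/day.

Convert K: 0.0294 cm/s × 864 = 25.40 m/day.
Hydraulic gradient i = Δh / L = 1.99 / 2240 = 0.0008884.
Specific discharge q = K · i = 25.40 × 0.0008884 = 0.02257 m/day.

0.0226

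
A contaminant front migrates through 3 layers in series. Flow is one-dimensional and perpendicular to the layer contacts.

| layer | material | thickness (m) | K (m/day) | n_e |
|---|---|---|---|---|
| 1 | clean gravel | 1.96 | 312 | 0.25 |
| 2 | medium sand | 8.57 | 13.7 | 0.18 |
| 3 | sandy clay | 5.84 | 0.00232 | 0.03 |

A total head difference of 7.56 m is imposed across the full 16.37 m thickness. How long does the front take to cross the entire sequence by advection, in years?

2.01

With flow normal to the layers, continuity requires the same specific discharge q through every layer.
Σ(b_i/K_i) = 1.96/312 + 8.57/13.7 + 5.84/0.00232 = 2518 d.
q = Δh / Σ(b_i/K_i) = 7.56 / 2518 = 0.003003 m/day.
In each layer the seepage velocity is v_i = q/n_i, so the layer transit time is t_i = b_i·n_i / q:
  layer 1 (clean gravel): t_1 = 1.96 × 0.25 / 0.003003 = 163.2 d
  layer 2 (medium sand): t_2 = 8.57 × 0.18 / 0.003003 = 513.8 d
  layer 3 (sandy clay): t_3 = 5.84 × 0.03 / 0.003003 = 58.35 d
Total t = Σ t_i = 735.3 days = 2.013 years.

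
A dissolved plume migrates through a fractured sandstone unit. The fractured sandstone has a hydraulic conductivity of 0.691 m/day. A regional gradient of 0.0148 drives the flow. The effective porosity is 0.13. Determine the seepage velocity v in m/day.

Hydraulic gradient i = 0.0148.
Darcy flux q = K · i = 0.6910 × 0.01480 = 0.01023 m/day.
Seepage velocity v = q / n_e = 0.01023 / 0.13 = 0.07867 m/day.

0.0787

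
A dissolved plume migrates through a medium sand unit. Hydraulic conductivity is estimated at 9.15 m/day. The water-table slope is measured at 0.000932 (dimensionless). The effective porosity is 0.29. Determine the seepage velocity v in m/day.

Hydraulic gradient i = 0.000932.
Darcy flux q = K · i = 9.150 × 0.0009320 = 0.008528 m/day.
Seepage velocity v = q / n_e = 0.008528 / 0.29 = 0.02941 m/day.

0.0294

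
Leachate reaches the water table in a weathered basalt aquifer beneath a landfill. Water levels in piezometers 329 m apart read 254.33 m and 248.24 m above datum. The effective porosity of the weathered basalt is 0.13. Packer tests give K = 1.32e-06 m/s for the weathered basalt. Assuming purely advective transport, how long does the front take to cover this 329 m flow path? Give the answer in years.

Convert K: 1.32e-06 m/s × 86400 = 0.1140 m/day.
Hydraulic gradient i = (254.33 − 248.24) / 329 = 6.09 / 329 = 0.01851.
Darcy flux q = K · i = 0.1140 × 0.01851 = 0.002111 m/day.
Seepage velocity v = q / n_e = 0.002111 / 0.13 = 0.01624 m/day.
Travel time t = L / v = 329 / 0.01624 = 20260 days = 55.47 years.

55.5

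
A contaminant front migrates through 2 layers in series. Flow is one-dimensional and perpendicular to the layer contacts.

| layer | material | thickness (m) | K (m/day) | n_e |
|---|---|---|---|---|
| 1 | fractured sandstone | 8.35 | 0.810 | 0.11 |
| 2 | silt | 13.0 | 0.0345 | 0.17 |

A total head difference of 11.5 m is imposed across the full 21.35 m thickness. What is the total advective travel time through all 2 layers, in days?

With flow normal to the layers, continuity requires the same specific discharge q through every layer.
Σ(b_i/K_i) = 8.35/0.810 + 13.0/0.0345 = 387.1 d.
q = Δh / Σ(b_i/K_i) = 11.5 / 387.1 = 0.02971 m/day.
In each layer the seepage velocity is v_i = q/n_i, so the layer transit time is t_i = b_i·n_i / q:
  layer 1 (fractured sandstone): t_1 = 8.35 × 0.11 / 0.02971 = 30.92 d
  layer 2 (silt): t_2 = 13.0 × 0.17 / 0.02971 = 74.39 d
Total t = Σ t_i = 105.3 days.

105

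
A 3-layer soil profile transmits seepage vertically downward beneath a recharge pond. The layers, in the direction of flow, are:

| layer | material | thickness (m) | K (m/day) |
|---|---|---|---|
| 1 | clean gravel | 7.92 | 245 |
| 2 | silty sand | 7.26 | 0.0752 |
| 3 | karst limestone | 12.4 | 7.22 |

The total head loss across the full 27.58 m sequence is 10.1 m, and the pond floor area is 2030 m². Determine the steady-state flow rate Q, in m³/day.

Flow is perpendicular to layering, so the layers act in series and the equivalent K is the thickness-weighted harmonic mean.
Total thickness L = 7.92 + 7.26 + 12.4 = 27.58 m.
Σ(b_i/K_i) = 7.92/245 + 7.26/0.0752 + 12.4/7.22 = 98.29 d.
K_eq = L / Σ(b_i/K_i) = 27.58 / 98.29 = 0.2806 m/day.
Q = K_eq · A · (Δh/L) = 0.2806 × 2030 × (10.1/27.58) = 208.6 m³/day.

209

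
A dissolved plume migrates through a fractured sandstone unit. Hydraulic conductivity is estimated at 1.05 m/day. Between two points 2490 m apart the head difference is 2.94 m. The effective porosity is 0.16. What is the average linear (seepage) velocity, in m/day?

0.00775

Hydraulic gradient i = Δh / L = 2.94 / 2490 = 0.001181.
Darcy flux q = K · i = 1.050 × 0.001181 = 0.001240 m/day.
Seepage velocity v = q / n_e = 0.001240 / 0.16 = 0.007748 m/day.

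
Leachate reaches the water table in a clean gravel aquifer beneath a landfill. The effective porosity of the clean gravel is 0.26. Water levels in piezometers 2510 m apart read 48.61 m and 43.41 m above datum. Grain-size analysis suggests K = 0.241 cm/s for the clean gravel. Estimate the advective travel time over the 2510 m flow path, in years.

4.14

Convert K: 0.241 cm/s × 864 = 208.2 m/day.
Hydraulic gradient i = (48.61 − 43.41) / 2510 = 5.2 / 2510 = 0.002072.
Darcy flux q = K · i = 208.2 × 0.002072 = 0.4314 m/day.
Seepage velocity v = q / n_e = 0.4314 / 0.26 = 1.659 m/day.
Travel time t = L / v = 2510 / 1.659 = 1513 days = 4.142 years.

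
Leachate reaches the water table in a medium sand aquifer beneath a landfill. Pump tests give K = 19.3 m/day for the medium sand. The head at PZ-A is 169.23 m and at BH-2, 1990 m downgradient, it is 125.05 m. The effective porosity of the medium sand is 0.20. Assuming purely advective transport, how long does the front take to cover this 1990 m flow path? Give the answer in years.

Hydraulic gradient i = (169.23 − 125.05) / 1990 = 44.18 / 1990 = 0.02220.
Darcy flux q = K · i = 19.30 × 0.02220 = 0.4285 m/day.
Seepage velocity v = q / n_e = 0.4285 / 0.20 = 2.142 m/day.
Travel time t = L / v = 1990 / 2.142 = 928.9 days = 2.543 years.

2.54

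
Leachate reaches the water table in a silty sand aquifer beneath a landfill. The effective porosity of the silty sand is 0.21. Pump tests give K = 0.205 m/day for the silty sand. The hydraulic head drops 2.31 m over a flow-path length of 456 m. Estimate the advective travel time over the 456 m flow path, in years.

Hydraulic gradient i = Δh / L = 2.31 / 456 = 0.005066.
Darcy flux q = K · i = 0.2050 × 0.005066 = 0.001038 m/day.
Seepage velocity v = q / n_e = 0.001038 / 0.21 = 0.004945 m/day.
Travel time t = L / v = 456 / 0.004945 = 92211 days = 252.5 years.

252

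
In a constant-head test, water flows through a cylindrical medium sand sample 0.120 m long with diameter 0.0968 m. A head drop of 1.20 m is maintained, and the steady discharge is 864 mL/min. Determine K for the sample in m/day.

16.9

Cross-sectional area A = π·(d/2)² = π × (0.0968/2)² = 0.007359 m².
Convert discharge: 864 mL/min = 1.440e-05 m³/s.
Darcy's law rearranged: K = Q·L / (A·Δh) = 1.440e-05 × 0.120 / (0.007359 × 1.20) = 0.0001957 m/s = 16.91 m/day.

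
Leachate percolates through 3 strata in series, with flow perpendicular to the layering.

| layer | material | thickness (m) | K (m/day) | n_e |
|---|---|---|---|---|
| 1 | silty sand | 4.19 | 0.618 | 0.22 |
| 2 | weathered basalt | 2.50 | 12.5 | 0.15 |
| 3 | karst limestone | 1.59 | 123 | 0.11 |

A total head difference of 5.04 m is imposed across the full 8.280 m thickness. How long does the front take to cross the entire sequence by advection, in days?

2.04

With flow normal to the layers, continuity requires the same specific discharge q through every layer.
Σ(b_i/K_i) = 4.19/0.618 + 2.50/12.5 + 1.59/123 = 6.993 d.
q = Δh / Σ(b_i/K_i) = 5.04 / 6.993 = 0.7207 m/day.
In each layer the seepage velocity is v_i = q/n_i, so the layer transit time is t_i = b_i·n_i / q:
  layer 1 (silty sand): t_1 = 4.19 × 0.22 / 0.7207 = 1.279 d
  layer 2 (weathered basalt): t_2 = 2.50 × 0.15 / 0.7207 = 0.5203 d
  layer 3 (karst limestone): t_3 = 1.59 × 0.11 / 0.7207 = 0.2427 d
Total t = Σ t_i = 2.042 days.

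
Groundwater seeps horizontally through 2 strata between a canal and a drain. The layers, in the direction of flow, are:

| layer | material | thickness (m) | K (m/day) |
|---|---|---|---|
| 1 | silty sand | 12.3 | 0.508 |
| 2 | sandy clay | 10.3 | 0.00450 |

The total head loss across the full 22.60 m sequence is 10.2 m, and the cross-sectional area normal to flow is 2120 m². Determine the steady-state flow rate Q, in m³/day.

9.35

Flow is perpendicular to layering, so the layers act in series and the equivalent K is the thickness-weighted harmonic mean.
Total thickness L = 12.3 + 10.3 = 22.60 m.
Σ(b_i/K_i) = 12.3/0.508 + 10.3/0.00450 = 2313 d.
K_eq = L / Σ(b_i/K_i) = 22.60 / 2313 = 0.009770 m/day.
Q = K_eq · A · (Δh/L) = 0.009770 × 2120 × (10.2/22.60) = 9.348 m³/day.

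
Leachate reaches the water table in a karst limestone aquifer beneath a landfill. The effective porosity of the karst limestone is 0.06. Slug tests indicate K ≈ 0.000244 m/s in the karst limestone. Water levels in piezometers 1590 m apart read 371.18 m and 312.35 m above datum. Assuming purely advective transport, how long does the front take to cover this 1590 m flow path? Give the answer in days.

122

Convert K: 0.000244 m/s × 86400 = 21.08 m/day.
Hydraulic gradient i = (371.18 − 312.35) / 1590 = 58.83 / 1590 = 0.03700.
Darcy flux q = K · i = 21.08 × 0.03700 = 0.7800 m/day.
Seepage velocity v = q / n_e = 0.7800 / 0.06 = 13.00 m/day.
Travel time t = L / v = 1590 / 13.00 = 122.3 days.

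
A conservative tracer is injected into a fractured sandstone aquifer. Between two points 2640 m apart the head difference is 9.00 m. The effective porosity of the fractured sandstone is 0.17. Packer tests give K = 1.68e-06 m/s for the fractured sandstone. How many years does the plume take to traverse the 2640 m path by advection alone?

Convert K: 1.68e-06 m/s × 86400 = 0.1452 m/day.
Hydraulic gradient i = Δh / L = 9.00 / 2640 = 0.003409.
Darcy flux q = K · i = 0.1452 × 0.003409 = 0.0004948 m/day.
Seepage velocity v = q / n_e = 0.0004948 / 0.17 = 0.002911 m/day.
Travel time t = L / v = 2640 / 0.002911 = 9.070e+05 days = 2483 years.

2480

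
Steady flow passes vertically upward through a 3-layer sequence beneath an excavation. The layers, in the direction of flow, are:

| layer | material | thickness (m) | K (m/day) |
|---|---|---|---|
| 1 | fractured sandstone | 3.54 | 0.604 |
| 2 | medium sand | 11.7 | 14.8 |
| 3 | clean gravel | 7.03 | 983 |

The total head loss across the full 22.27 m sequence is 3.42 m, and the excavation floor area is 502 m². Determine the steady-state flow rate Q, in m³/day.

Flow is perpendicular to layering, so the layers act in series and the equivalent K is the thickness-weighted harmonic mean.
Total thickness L = 3.54 + 11.7 + 7.03 = 22.27 m.
Σ(b_i/K_i) = 3.54/0.604 + 11.7/14.8 + 7.03/983 = 6.659 d.
K_eq = L / Σ(b_i/K_i) = 22.27 / 6.659 = 3.345 m/day.
Q = K_eq · A · (Δh/L) = 3.345 × 502 × (3.42/22.27) = 257.8 m³/day.

258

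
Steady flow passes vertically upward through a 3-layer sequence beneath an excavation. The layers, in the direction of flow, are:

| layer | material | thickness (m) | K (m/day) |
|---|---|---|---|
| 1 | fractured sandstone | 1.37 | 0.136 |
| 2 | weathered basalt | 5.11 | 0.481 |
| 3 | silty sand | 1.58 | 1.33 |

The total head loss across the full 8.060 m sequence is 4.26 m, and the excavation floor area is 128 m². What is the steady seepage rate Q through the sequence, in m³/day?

Flow is perpendicular to layering, so the layers act in series and the equivalent K is the thickness-weighted harmonic mean.
Total thickness L = 1.37 + 5.11 + 1.58 = 8.060 m.
Σ(b_i/K_i) = 1.37/0.136 + 5.11/0.481 + 1.58/1.33 = 21.89 d.
K_eq = L / Σ(b_i/K_i) = 8.060 / 21.89 = 0.3683 m/day.
Q = K_eq · A · (Δh/L) = 0.3683 × 128 × (4.26/8.060) = 24.92 m³/day.

24.9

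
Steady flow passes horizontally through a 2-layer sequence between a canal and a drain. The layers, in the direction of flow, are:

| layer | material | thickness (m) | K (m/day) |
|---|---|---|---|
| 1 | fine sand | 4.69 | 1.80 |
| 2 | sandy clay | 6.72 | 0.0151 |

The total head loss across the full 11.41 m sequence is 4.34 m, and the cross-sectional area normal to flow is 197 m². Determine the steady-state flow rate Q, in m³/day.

1.91

Flow is perpendicular to layering, so the layers act in series and the equivalent K is the thickness-weighted harmonic mean.
Total thickness L = 4.69 + 6.72 = 11.41 m.
Σ(b_i/K_i) = 4.69/1.80 + 6.72/0.0151 = 447.6 d.
K_eq = L / Σ(b_i/K_i) = 11.41 / 447.6 = 0.02549 m/day.
Q = K_eq · A · (Δh/L) = 0.02549 × 197 × (4.34/11.41) = 1.910 m³/day.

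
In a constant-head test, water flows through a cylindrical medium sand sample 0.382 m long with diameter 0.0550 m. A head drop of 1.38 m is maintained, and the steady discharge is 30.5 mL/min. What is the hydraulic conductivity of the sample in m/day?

Cross-sectional area A = π·(d/2)² = π × (0.0550/2)² = 0.002376 m².
Convert discharge: 30.5 mL/min = 5.083e-07 m³/s.
Darcy's law rearranged: K = Q·L / (A·Δh) = 5.083e-07 × 0.382 / (0.002376 × 1.38) = 5.923e-05 m/s = 5.117 m/day.

5.12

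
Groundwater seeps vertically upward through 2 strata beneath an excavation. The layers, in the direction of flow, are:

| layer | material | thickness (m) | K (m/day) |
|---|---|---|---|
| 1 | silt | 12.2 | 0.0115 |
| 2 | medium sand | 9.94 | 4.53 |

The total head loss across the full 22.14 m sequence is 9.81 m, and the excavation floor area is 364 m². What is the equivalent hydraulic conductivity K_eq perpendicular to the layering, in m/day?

Flow is perpendicular to layering, so the layers act in series and the equivalent K is the thickness-weighted harmonic mean.
Total thickness L = 12.2 + 9.94 = 22.14 m.
Σ(b_i/K_i) = 12.2/0.0115 + 9.94/4.53 = 1063 d.
K_eq = L / Σ(b_i/K_i) = 22.14 / 1063 = 0.02083 m/day.

0.0208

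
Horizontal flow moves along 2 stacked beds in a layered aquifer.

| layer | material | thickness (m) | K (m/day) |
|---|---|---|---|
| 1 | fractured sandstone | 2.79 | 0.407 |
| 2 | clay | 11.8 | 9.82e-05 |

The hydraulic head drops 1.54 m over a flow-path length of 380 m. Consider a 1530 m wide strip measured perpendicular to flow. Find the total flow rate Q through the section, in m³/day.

Flow is parallel to layering, so each bed carries its own Darcy discharge and the transmissivities add.
Σ(K_i·b_i) = 0.407×2.79 + 9.82e-05×11.8 = 1.137 m²/day.
Hydraulic gradient i = Δh / L = 1.54 / 380 = 0.004053.
Q = Σ(K_i·b_i) · W · i = 1.137 × 1530 × 0.004053 = 7.048 m³/day.

7.05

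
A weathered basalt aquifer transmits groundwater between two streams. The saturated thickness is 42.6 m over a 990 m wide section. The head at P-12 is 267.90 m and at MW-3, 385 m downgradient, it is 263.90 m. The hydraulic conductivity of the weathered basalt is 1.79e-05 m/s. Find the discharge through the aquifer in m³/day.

678

Convert K: 1.79e-05 m/s × 86400 = 1.547 m/day.
Cross-sectional area A = 990 × 42.6 = 42174 m².
Hydraulic gradient i = (267.90 − 263.90) / 385 = 4 / 385 = 0.01039.
Darcy's law: Q = K · A · i = 1.547 × 42174 × 0.01039 = 677.7 m³/day.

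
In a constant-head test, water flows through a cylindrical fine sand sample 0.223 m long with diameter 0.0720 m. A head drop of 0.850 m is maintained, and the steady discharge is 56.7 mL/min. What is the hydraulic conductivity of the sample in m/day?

5.26

Cross-sectional area A = π·(d/2)² = π × (0.0720/2)² = 0.004072 m².
Convert discharge: 56.7 mL/min = 9.450e-07 m³/s.
Darcy's law rearranged: K = Q·L / (A·Δh) = 9.450e-07 × 0.223 / (0.004072 × 0.850) = 6.089e-05 m/s = 5.261 m/day.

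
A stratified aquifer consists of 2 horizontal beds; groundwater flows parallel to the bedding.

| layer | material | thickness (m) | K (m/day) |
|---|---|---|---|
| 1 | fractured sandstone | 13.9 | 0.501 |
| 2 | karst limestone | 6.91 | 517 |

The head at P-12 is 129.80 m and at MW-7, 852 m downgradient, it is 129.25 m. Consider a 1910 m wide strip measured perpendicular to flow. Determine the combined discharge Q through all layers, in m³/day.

4410

Flow is parallel to layering, so each bed carries its own Darcy discharge and the transmissivities add.
Σ(K_i·b_i) = 0.501×13.9 + 517×6.91 = 3579 m²/day.
Hydraulic gradient i = (129.80 − 129.25) / 852 = 0.55 / 852 = 0.0006455.
Q = Σ(K_i·b_i) · W · i = 3579 × 1910 × 0.0006455 = 4413 m³/day.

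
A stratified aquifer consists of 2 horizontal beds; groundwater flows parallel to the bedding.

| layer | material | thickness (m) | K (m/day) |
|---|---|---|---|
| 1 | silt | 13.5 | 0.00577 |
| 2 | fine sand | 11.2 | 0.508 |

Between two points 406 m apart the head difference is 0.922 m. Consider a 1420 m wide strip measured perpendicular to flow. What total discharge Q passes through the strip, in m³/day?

18.6

Flow is parallel to layering, so each bed carries its own Darcy discharge and the transmissivities add.
Σ(K_i·b_i) = 0.00577×13.5 + 0.508×11.2 = 5.767 m²/day.
Hydraulic gradient i = Δh / L = 0.922 / 406 = 0.002271.
Q = Σ(K_i·b_i) · W · i = 5.767 × 1420 × 0.002271 = 18.60 m³/day.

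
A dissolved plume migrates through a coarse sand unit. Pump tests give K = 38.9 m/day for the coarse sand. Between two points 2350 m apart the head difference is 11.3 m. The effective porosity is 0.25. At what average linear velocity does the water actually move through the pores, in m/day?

0.748

Hydraulic gradient i = Δh / L = 11.3 / 2350 = 0.004809.
Darcy flux q = K · i = 38.90 × 0.004809 = 0.1871 m/day.
Seepage velocity v = q / n_e = 0.1871 / 0.25 = 0.7482 m/day.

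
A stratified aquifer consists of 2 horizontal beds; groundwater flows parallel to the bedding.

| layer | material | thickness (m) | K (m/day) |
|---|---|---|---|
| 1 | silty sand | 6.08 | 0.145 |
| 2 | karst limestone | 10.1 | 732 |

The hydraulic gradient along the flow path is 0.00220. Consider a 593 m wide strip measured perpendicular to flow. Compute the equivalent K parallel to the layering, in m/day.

457

Flow is parallel to layering, so each bed carries its own Darcy discharge and the transmissivities add.
Σ(K_i·b_i) = 0.145×6.08 + 732×10.1 = 7394 m²/day.
Total thickness b = 16.18 m, so K_eq = Σ(K_i·b_i)/b = 457.0 m/day.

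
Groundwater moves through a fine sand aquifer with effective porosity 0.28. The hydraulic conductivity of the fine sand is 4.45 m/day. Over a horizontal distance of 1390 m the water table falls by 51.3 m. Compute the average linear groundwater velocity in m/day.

Hydraulic gradient i = Δh / L = 51.3 / 1390 = 0.03691.
Darcy flux q = K · i = 4.450 × 0.03691 = 0.1642 m/day.
Seepage velocity v = q / n_e = 0.1642 / 0.28 = 0.5865 m/day.

0.587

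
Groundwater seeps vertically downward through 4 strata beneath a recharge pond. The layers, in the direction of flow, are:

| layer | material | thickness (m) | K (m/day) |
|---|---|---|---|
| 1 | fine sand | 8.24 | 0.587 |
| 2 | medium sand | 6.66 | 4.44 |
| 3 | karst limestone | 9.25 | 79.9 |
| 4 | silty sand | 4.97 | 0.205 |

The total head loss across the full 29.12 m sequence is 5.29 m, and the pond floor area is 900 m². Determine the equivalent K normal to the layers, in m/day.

0.730

Flow is perpendicular to layering, so the layers act in series and the equivalent K is the thickness-weighted harmonic mean.
Total thickness L = 8.24 + 6.66 + 9.25 + 4.97 = 29.12 m.
Σ(b_i/K_i) = 8.24/0.587 + 6.66/4.44 + 9.25/79.9 + 4.97/0.205 = 39.90 d.
K_eq = L / Σ(b_i/K_i) = 29.12 / 39.90 = 0.7299 m/day.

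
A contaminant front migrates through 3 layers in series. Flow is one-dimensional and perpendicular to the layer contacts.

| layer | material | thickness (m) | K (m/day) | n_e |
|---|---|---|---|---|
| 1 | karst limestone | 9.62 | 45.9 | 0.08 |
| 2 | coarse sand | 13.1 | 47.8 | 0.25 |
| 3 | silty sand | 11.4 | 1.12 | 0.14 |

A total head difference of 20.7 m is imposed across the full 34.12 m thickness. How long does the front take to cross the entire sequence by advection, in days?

2.91

With flow normal to the layers, continuity requires the same specific discharge q through every layer.
Σ(b_i/K_i) = 9.62/45.9 + 13.1/47.8 + 11.4/1.12 = 10.66 d.
q = Δh / Σ(b_i/K_i) = 20.7 / 10.66 = 1.941 m/day.
In each layer the seepage velocity is v_i = q/n_i, so the layer transit time is t_i = b_i·n_i / q:
  layer 1 (karst limestone): t_1 = 9.62 × 0.08 / 1.941 = 0.3964 d
  layer 2 (coarse sand): t_2 = 13.1 × 0.25 / 1.941 = 1.687 d
  layer 3 (silty sand): t_3 = 11.4 × 0.14 / 1.941 = 0.8221 d
Total t = Σ t_i = 2.905 days.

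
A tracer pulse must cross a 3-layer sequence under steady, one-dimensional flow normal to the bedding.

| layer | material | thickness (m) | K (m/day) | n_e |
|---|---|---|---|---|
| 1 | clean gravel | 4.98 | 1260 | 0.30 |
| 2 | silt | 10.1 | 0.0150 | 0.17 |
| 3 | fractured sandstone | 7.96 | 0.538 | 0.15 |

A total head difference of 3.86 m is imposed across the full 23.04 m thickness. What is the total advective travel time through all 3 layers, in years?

2.15

With flow normal to the layers, continuity requires the same specific discharge q through every layer.
Σ(b_i/K_i) = 4.98/1260 + 10.1/0.0150 + 7.96/0.538 = 688.1 d.
q = Δh / Σ(b_i/K_i) = 3.86 / 688.1 = 0.005609 m/day.
In each layer the seepage velocity is v_i = q/n_i, so the layer transit time is t_i = b_i·n_i / q:
  layer 1 (clean gravel): t_1 = 4.98 × 0.30 / 0.005609 = 266.3 d
  layer 2 (silt): t_2 = 10.1 × 0.17 / 0.005609 = 306.1 d
  layer 3 (fractured sandstone): t_3 = 7.96 × 0.15 / 0.005609 = 212.9 d
Total t = Σ t_i = 785.3 days = 2.150 years.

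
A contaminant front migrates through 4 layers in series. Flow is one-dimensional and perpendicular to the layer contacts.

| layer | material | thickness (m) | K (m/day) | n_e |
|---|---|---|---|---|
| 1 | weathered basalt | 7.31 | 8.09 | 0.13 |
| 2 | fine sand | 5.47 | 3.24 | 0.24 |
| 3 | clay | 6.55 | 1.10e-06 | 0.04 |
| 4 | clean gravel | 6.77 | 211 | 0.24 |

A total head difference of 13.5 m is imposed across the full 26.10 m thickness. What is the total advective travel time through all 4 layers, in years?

5010

With flow normal to the layers, continuity requires the same specific discharge q through every layer.
Σ(b_i/K_i) = 7.31/8.09 + 5.47/3.24 + 6.55/1.10e-06 + 6.77/211 = 5.955e+06 d.
q = Δh / Σ(b_i/K_i) = 13.5 / 5.955e+06 = 2.267e-06 m/day.
In each layer the seepage velocity is v_i = q/n_i, so the layer transit time is t_i = b_i·n_i / q:
  layer 1 (weathered basalt): t_1 = 7.31 × 0.13 / 2.267e-06 = 4.192e+05 d
  layer 2 (fine sand): t_2 = 5.47 × 0.24 / 2.267e-06 = 5.790e+05 d
  layer 3 (clay): t_3 = 6.55 × 0.04 / 2.267e-06 = 1.156e+05 d
  layer 4 (clean gravel): t_4 = 6.77 × 0.24 / 2.267e-06 = 7.167e+05 d
Total t = Σ t_i = 1.830e+06 days = 5011 years.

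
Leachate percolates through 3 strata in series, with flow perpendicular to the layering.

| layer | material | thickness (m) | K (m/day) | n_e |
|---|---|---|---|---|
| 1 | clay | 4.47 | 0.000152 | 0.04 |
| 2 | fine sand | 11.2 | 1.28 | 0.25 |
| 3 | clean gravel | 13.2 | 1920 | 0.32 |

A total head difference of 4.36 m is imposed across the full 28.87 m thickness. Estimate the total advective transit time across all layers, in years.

133

With flow normal to the layers, continuity requires the same specific discharge q through every layer.
Σ(b_i/K_i) = 4.47/0.000152 + 11.2/1.28 + 13.2/1920 = 29417 d.
q = Δh / Σ(b_i/K_i) = 4.36 / 29417 = 0.0001482 m/day.
In each layer the seepage velocity is v_i = q/n_i, so the layer transit time is t_i = b_i·n_i / q:
  layer 1 (clay): t_1 = 4.47 × 0.04 / 0.0001482 = 1206 d
  layer 2 (fine sand): t_2 = 11.2 × 0.25 / 0.0001482 = 18891 d
  layer 3 (clean gravel): t_3 = 13.2 × 0.32 / 0.0001482 = 28499 d
Total t = Σ t_i = 48597 days = 133.1 years.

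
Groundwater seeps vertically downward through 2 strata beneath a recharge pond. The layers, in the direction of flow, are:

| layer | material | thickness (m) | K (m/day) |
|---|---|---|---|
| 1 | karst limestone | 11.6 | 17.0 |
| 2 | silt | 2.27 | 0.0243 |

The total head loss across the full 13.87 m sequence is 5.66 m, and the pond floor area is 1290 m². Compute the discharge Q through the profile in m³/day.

Flow is perpendicular to layering, so the layers act in series and the equivalent K is the thickness-weighted harmonic mean.
Total thickness L = 11.6 + 2.27 = 13.87 m.
Σ(b_i/K_i) = 11.6/17.0 + 2.27/0.0243 = 94.10 d.
K_eq = L / Σ(b_i/K_i) = 13.87 / 94.10 = 0.1474 m/day.
Q = K_eq · A · (Δh/L) = 0.1474 × 1290 × (5.66/13.87) = 77.59 m³/day.

77.6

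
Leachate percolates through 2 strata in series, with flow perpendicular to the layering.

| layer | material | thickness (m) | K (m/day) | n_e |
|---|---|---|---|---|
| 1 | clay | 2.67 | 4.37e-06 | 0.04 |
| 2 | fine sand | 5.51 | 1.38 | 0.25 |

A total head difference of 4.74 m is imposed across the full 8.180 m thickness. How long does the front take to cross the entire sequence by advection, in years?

524

With flow normal to the layers, continuity requires the same specific discharge q through every layer.
Σ(b_i/K_i) = 2.67/4.37e-06 + 5.51/1.38 = 6.110e+05 d.
q = Δh / Σ(b_i/K_i) = 4.74 / 6.110e+05 = 7.758e-06 m/day.
In each layer the seepage velocity is v_i = q/n_i, so the layer transit time is t_i = b_i·n_i / q:
  layer 1 (clay): t_1 = 2.67 × 0.04 / 7.758e-06 = 13767 d
  layer 2 (fine sand): t_2 = 5.51 × 0.25 / 7.758e-06 = 1.776e+05 d
Total t = Σ t_i = 1.913e+05 days = 523.8 years.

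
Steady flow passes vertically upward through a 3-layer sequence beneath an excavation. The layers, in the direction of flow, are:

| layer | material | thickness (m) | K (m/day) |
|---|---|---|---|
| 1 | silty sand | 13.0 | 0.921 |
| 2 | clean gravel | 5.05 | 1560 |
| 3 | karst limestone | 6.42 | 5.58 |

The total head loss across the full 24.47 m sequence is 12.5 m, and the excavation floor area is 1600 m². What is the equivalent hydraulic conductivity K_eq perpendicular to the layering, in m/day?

Flow is perpendicular to layering, so the layers act in series and the equivalent K is the thickness-weighted harmonic mean.
Total thickness L = 13.0 + 5.05 + 6.42 = 24.47 m.
Σ(b_i/K_i) = 13.0/0.921 + 5.05/1560 + 6.42/5.58 = 15.27 d.
K_eq = L / Σ(b_i/K_i) = 24.47 / 15.27 = 1.603 m/day.

1.60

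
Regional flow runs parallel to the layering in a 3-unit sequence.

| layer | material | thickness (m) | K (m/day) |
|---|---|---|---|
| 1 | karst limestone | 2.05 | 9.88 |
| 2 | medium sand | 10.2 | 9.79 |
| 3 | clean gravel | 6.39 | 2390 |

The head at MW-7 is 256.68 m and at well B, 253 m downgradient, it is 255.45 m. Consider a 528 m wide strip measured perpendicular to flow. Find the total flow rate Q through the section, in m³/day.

39500

Flow is parallel to layering, so each bed carries its own Darcy discharge and the transmissivities add.
Σ(K_i·b_i) = 9.88×2.05 + 9.79×10.2 + 2390×6.39 = 15392 m²/day.
Hydraulic gradient i = (256.68 − 255.45) / 253 = 1.23 / 253 = 0.004862.
Q = Σ(K_i·b_i) · W · i = 15392 × 528 × 0.004862 = 39511 m³/day.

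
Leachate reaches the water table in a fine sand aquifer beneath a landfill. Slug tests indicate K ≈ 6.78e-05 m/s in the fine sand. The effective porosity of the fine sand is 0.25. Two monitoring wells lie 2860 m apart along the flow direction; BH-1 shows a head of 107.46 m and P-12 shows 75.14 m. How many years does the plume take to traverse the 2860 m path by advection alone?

29.6

Convert K: 6.78e-05 m/s × 86400 = 5.858 m/day.
Hydraulic gradient i = (107.46 − 75.14) / 2860 = 32.32 / 2860 = 0.01130.
Darcy flux q = K · i = 5.858 × 0.01130 = 0.06620 m/day.
Seepage velocity v = q / n_e = 0.06620 / 0.25 = 0.2648 m/day.
Travel time t = L / v = 2860 / 0.2648 = 10801 days = 29.57 years.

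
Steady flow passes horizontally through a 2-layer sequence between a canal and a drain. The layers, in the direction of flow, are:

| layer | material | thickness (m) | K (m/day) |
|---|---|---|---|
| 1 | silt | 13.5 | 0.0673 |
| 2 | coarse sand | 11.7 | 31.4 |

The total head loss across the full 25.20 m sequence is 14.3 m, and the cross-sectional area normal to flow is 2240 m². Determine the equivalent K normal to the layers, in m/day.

0.125

Flow is perpendicular to layering, so the layers act in series and the equivalent K is the thickness-weighted harmonic mean.
Total thickness L = 13.5 + 11.7 = 25.20 m.
Σ(b_i/K_i) = 13.5/0.0673 + 11.7/31.4 = 201.0 d.
K_eq = L / Σ(b_i/K_i) = 25.20 / 201.0 = 0.1254 m/day.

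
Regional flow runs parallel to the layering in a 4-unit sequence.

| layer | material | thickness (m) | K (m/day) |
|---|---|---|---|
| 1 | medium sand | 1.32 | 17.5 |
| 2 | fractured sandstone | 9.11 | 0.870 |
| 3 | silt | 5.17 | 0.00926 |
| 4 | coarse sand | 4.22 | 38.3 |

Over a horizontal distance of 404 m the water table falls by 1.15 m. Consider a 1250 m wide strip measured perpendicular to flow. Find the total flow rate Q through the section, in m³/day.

686

Flow is parallel to layering, so each bed carries its own Darcy discharge and the transmissivities add.
Σ(K_i·b_i) = 17.5×1.32 + 0.870×9.11 + 0.00926×5.17 + 38.3×4.22 = 192.7 m²/day.
Hydraulic gradient i = Δh / L = 1.15 / 404 = 0.002847.
Q = Σ(K_i·b_i) · W · i = 192.7 × 1250 × 0.002847 = 685.7 m³/day.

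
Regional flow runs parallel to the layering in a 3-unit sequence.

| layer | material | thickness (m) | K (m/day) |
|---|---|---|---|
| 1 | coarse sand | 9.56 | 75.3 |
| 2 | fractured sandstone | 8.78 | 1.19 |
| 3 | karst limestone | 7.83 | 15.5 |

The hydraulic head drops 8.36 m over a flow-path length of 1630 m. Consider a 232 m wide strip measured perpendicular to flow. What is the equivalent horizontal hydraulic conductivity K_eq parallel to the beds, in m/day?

32.5

Flow is parallel to layering, so each bed carries its own Darcy discharge and the transmissivities add.
Σ(K_i·b_i) = 75.3×9.56 + 1.19×8.78 + 15.5×7.83 = 851.7 m²/day.
Total thickness b = 26.17 m, so K_eq = Σ(K_i·b_i)/b = 32.54 m/day.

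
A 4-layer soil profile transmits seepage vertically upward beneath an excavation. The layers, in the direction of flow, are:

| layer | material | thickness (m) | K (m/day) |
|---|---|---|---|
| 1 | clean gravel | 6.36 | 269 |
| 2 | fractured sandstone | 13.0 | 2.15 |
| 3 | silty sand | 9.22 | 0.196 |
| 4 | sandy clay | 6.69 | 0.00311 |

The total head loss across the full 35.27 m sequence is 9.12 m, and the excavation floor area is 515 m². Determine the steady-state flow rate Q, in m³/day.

2.13

Flow is perpendicular to layering, so the layers act in series and the equivalent K is the thickness-weighted harmonic mean.
Total thickness L = 6.36 + 13.0 + 9.22 + 6.69 = 35.27 m.
Σ(b_i/K_i) = 6.36/269 + 13.0/2.15 + 9.22/0.196 + 6.69/0.00311 = 2204 d.
K_eq = L / Σ(b_i/K_i) = 35.27 / 2204 = 0.01600 m/day.
Q = K_eq · A · (Δh/L) = 0.01600 × 515 × (9.12/35.27) = 2.131 m³/day.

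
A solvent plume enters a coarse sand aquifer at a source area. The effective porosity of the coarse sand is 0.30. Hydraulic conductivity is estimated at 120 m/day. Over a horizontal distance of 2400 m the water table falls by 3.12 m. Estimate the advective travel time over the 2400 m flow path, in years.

12.6

Hydraulic gradient i = Δh / L = 3.12 / 2400 = 0.001300.
Darcy flux q = K · i = 120.0 × 0.001300 = 0.1560 m/day.
Seepage velocity v = q / n_e = 0.1560 / 0.30 = 0.5200 m/day.
Travel time t = L / v = 2400 / 0.5200 = 4615 days = 12.64 years.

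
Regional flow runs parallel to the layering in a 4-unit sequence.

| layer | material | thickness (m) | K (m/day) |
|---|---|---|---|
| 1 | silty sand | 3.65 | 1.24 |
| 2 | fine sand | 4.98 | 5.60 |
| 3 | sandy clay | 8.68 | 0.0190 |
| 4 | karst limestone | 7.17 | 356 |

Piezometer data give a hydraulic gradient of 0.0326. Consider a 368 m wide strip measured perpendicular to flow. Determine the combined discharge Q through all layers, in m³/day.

31000

Flow is parallel to layering, so each bed carries its own Darcy discharge and the transmissivities add.
Σ(K_i·b_i) = 1.24×3.65 + 5.60×4.98 + 0.0190×8.68 + 356×7.17 = 2585 m²/day.
Hydraulic gradient i = 0.0326.
Q = Σ(K_i·b_i) · W · i = 2585 × 368 × 0.03260 = 31013 m³/day.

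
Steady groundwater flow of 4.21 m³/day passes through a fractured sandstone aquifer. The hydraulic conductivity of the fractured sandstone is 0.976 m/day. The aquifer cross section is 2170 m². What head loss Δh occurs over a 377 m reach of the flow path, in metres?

From Q = K·A·i, i = Q / (K·A) = 4.21 / (0.9760 × 2170) = 0.001988.
Head loss Δh = i · L = 0.001988 × 377 = 0.7494 m.

0.749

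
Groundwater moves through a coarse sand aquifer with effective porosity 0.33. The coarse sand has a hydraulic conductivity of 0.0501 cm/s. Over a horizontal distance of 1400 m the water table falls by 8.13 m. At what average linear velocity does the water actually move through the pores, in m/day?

0.762

Convert K: 0.0501 cm/s × 864 = 43.29 m/day.
Hydraulic gradient i = Δh / L = 8.13 / 1400 = 0.005807.
Darcy flux q = K · i = 43.29 × 0.005807 = 0.2514 m/day.
Seepage velocity v = q / n_e = 0.2514 / 0.33 = 0.7617 m/day.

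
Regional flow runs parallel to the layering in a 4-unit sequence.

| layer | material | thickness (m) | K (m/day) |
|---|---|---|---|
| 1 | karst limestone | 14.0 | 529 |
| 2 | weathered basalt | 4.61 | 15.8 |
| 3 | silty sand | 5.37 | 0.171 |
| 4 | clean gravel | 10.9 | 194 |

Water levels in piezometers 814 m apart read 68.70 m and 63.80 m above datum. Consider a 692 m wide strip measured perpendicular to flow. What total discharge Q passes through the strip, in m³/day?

40000

Flow is parallel to layering, so each bed carries its own Darcy discharge and the transmissivities add.
Σ(K_i·b_i) = 529×14.0 + 15.8×4.61 + 0.171×5.37 + 194×10.9 = 9594 m²/day.
Hydraulic gradient i = (68.70 − 63.80) / 814 = 4.9 / 814 = 0.006020.
Q = Σ(K_i·b_i) · W · i = 9594 × 692 × 0.006020 = 39966 m³/day.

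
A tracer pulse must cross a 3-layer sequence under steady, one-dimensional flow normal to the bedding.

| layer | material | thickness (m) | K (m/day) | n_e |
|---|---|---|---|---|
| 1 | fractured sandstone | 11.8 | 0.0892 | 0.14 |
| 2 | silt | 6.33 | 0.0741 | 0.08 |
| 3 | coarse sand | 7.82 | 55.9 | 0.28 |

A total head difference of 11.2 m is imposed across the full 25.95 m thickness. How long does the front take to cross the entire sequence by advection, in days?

84.6

With flow normal to the layers, continuity requires the same specific discharge q through every layer.
Σ(b_i/K_i) = 11.8/0.0892 + 6.33/0.0741 + 7.82/55.9 = 217.9 d.
q = Δh / Σ(b_i/K_i) = 11.2 / 217.9 = 0.05141 m/day.
In each layer the seepage velocity is v_i = q/n_i, so the layer transit time is t_i = b_i·n_i / q:
  layer 1 (fractured sandstone): t_1 = 11.8 × 0.14 / 0.05141 = 32.13 d
  layer 2 (silt): t_2 = 6.33 × 0.08 / 0.05141 = 9.850 d
  layer 3 (coarse sand): t_3 = 7.82 × 0.28 / 0.05141 = 42.59 d
Total t = Σ t_i = 84.57 days.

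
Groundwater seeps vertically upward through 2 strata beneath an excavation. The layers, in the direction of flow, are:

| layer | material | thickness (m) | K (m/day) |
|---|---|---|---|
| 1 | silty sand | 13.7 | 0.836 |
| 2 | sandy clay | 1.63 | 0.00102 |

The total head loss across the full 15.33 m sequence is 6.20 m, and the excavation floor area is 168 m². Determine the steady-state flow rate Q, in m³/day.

Flow is perpendicular to layering, so the layers act in series and the equivalent K is the thickness-weighted harmonic mean.
Total thickness L = 13.7 + 1.63 = 15.33 m.
Σ(b_i/K_i) = 13.7/0.836 + 1.63/0.00102 = 1614 d.
K_eq = L / Σ(b_i/K_i) = 15.33 / 1614 = 0.009496 m/day.
Q = K_eq · A · (Δh/L) = 0.009496 × 168 × (6.20/15.33) = 0.6452 m³/day.

0.645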